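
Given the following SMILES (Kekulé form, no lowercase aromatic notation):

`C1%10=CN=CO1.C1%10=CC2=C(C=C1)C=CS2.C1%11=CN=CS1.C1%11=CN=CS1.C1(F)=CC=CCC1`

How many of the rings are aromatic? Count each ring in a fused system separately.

The SMILES encodes a five-membered ring with an oxygen at position 1 and a nitrogen at position 3 (in a C=N bond), with two double bonds; a six-membered carbon ring with three alternating C=C double bonds, fused to a five-membered ring containing one sulfur and two C=C double bonds; a five-membered ring with a sulfur at position 1 and a nitrogen at position 3 (in a C=N bond), with two double bonds; a five-membered ring with a sulfur at position 1 and a nitrogen at position 3 (in a C=N bond), with two double bonds; a six-membered carbon ring with two conjugated C=C double bonds and two sp³ carbons.
The 5-membered ring with one oxygen and one =N– is planar and fully conjugated; 2 ring double bonds (4 π electrons) plus a heteroatom lone pair (2) give 6 π electrons. 6 = 4(1)+2, so it is aromatic (oxazole).
The fused 6/5-membered bicyclic (with one sulfur) is a single π system with 9 sp² atoms and 10 π electrons from ring double bonds plus a heteroatom lone pair. 10 = 4(2)+2, so the system is aromatic and both rings count as aromatic (benzothiophene).
The 5-membered ring with one sulfur and one =N– has a continuous p-orbital overlap around the ring; 2 ring double bonds (4 π electrons) plus a heteroatom lone pair (2) give 6 π electrons. Since 6 = 4n+2 (n=1), it is aromatic (thiazole).
The second 5-membered ring with one sulfur and one =N– is planar and fully conjugated; 2 ring double bonds (4 π electrons) plus a heteroatom lone pair (2) give 6 π electrons. That satisfies 4n+2 with n=1, so it is aromatic (thiazole).
The 6-membered ring has two sp³ carbons, so it is not fully conjugated — not aromatic (1,3-cyclohexadiene).
5 of the 6 rings are aromatic. Total: 5.

5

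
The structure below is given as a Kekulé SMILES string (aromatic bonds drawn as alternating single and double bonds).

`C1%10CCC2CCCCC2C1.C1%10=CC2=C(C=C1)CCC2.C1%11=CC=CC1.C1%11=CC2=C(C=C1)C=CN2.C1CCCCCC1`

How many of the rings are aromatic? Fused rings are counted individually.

3

The SMILES encodes two fused six-membered saturated carbon rings; a six-membered carbon ring with three alternating C=C double bonds, fused to a saturated five-membered carbon ring; a five-membered carbon ring with two conjugated C=C double bonds and one sp³ carbon; a six-membered carbon ring with three alternating C=C double bonds, fused to a five-membered ring containing one N–H nitrogen and two C=C double bonds; a seven-membered saturated carbon ring.
The 6-membered ring has only sp³ atoms, so it is not fully conjugated — not aromatic (cyclohexane ring).
The second 6-membered ring has only sp³ atoms, so it is not fully conjugated — not aromatic (cyclohexane ring).
The third 6-membered ring is planar and fully conjugated; 3 ring double bonds give 6 π electrons. 6 = 4(1)+2, so it is aromatic (benzene ring).
The 5-membered ring has three sp³ carbons, so it is not fully conjugated — not aromatic (cyclopentane ring).
The second 5-membered ring has one sp³ carbon, so it is not fully conjugated — not aromatic (cyclopentadiene).
The fused 6/5-membered bicyclic (with one N–H) is a single π system with 9 sp² atoms and 10 π electrons from ring double bonds plus a heteroatom lone pair. 10 = 4(2)+2, so the system is aromatic and both rings count as aromatic (indole).
The 7-membered ring has only sp³ atoms, so it is not fully conjugated — not aromatic (cycloheptane).
3 of the 8 rings are aromatic. Total: 3.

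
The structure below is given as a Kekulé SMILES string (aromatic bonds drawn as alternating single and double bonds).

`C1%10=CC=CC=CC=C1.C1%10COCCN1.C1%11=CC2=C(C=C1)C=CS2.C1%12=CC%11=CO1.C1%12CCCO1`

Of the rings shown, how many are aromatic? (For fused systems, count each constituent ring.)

The SMILES encodes an eight-membered carbon ring with four alternating C=C double bonds; a six-membered saturated ring with an oxygen and an N–H nitrogen at positions 1 and 4; a six-membered carbon ring with three alternating C=C double bonds, fused to a five-membered ring containing one sulfur and two C=C double bonds; a five-membered ring of four carbons and one oxygen, with two C=C double bonds; a five-membered saturated ring of four carbons and one oxygen.
The 8-membered ring has only sp² ring atoms; a planar conformation would have a fully conjugated π system of 8 electrons. But 8 = 4(2), which is 4n not 4n+2, so it is not aromatic (cyclooctatetraene) — cyclooctatetraene distorts into a non-planar tub to avoid antiaromaticity.
The 6-membered ring with one oxygen and one N–H (1,4) has only sp³ atoms, so it is not fully conjugated — not aromatic (morpholine).
The fused 6/5-membered bicyclic (with one sulfur) is a single π system with 9 sp² atoms and 10 π electrons from ring double bonds plus a heteroatom lone pair. 10 = 4(2)+2, so the system is aromatic and both rings count as aromatic (benzothiophene).
The 5-membered ring with one oxygen is planar and fully conjugated; 2 ring double bonds (4 π electrons) plus a heteroatom lone pair (2) give 6 π electrons. That satisfies 4n+2 with n=1, so it is aromatic (furan).
The second 5-membered ring with one oxygen has only sp³ atoms, so it is not fully conjugated — not aromatic (tetrahydrofuran).
3 of the 6 rings are aromatic. Total: 3.

3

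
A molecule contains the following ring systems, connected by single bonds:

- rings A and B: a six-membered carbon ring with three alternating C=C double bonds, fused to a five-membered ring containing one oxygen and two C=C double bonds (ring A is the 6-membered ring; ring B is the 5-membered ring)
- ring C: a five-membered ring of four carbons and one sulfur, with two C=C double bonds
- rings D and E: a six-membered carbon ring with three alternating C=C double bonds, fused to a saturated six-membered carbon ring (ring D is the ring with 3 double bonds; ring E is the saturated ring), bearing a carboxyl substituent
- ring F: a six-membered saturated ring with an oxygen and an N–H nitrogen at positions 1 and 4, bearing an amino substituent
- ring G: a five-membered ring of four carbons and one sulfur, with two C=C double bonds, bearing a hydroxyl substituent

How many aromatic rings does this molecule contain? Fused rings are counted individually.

5

Rings A and B form a fused bicyclic system (with one oxygen) with 9 sp² atoms and 10 π electrons from ring double bonds plus a heteroatom lone pair. 10 = 4(2)+2, so the system is aromatic and both rings count as aromatic (benzofuran).
Ring C is planar and fully conjugated; 2 ring double bonds (4 π electrons) plus a heteroatom lone pair (2) give 6 π electrons. That satisfies 4n+2 with n=1, so ring C is aromatic (thiophene).
Ring D has a continuous p-orbital overlap around the ring; 3 ring double bonds give 6 π electrons. That satisfies 4n+2 with n=1, so ring D is aromatic (benzene ring).
Ring E has four sp³ carbons, so it is not fully conjugated — not aromatic (cyclohexane ring).
Ring F has only sp³ atoms, so it is not fully conjugated — not aromatic (morpholine).
Ring G has a continuous p-orbital overlap around the ring; 2 ring double bonds (4 π electrons) plus a heteroatom lone pair (2) give 6 π electrons. 6 = 4(1)+2, so ring G is aromatic (thiophene).
Aromatic: A, B, C, D, G. Total: 5.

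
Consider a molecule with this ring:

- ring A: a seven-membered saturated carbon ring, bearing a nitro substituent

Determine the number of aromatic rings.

Ring A has only sp³ atoms, so it is not fully conjugated — not aromatic (cycloheptane).

0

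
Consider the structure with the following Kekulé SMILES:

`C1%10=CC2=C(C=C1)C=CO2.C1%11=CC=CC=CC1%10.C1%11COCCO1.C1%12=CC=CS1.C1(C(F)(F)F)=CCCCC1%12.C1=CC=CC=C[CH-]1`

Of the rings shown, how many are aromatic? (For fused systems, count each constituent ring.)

The SMILES encodes a six-membered carbon ring with three alternating C=C double bonds, fused to a five-membered ring containing one oxygen and two C=C double bonds; a seven-membered carbon ring with three C=C double bonds and one sp³ carbon; a six-membered saturated ring with oxygens at positions 1 and 4; a five-membered ring of four carbons and one sulfur, with two C=C double bonds; a six-membered carbon ring with one C=C double bond; a seven-membered all-carbon ring bearing a negative charge on one carbon, with three C=C double bonds.
The fused 6/5-membered bicyclic (with one oxygen) is a single π system with 9 sp² atoms and 10 π electrons from ring double bonds plus a heteroatom lone pair. 10 = 4(2)+2, so the system is aromatic and both rings count as aromatic (benzofuran).
The 7-membered ring has one sp³ carbon, so it is not fully conjugated — not aromatic (cycloheptatriene).
The 6-membered ring with two oxygens (1,4) has only sp³ atoms, so it is not fully conjugated — not aromatic (1,4-dioxane).
The 5-membered ring with one sulfur has a continuous p-orbital overlap around the ring; 2 ring double bonds (4 π electrons) plus a heteroatom lone pair (2) give 6 π electrons. That satisfies 4n+2 with n=1, so it is aromatic (thiophene).
The 6-membered ring has four sp³ carbons, so it is not fully conjugated — not aromatic (cyclohexene).
The second 7-membered ring has only sp² ring atoms; a planar conformation would have a fully conjugated π system of 8 electrons. But 8 = 4(2), which is 4n not 4n+2, so it is not aromatic (cycloheptatrienyl anion).
3 of the 7 rings are aromatic. Total: 3.

3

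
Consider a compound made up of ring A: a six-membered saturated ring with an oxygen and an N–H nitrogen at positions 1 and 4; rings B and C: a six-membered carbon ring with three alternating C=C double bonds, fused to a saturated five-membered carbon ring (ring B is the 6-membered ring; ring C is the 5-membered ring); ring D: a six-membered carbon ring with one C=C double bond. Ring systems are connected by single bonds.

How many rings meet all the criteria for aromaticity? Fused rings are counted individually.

1

Ring A has only sp³ atoms, so it is not fully conjugated — not aromatic (morpholine).
Ring B has a continuous p-orbital overlap around the ring; 3 ring double bonds give 6 π electrons. That satisfies 4n+2 with n=1, so ring B is aromatic (benzene ring).
Ring C has three sp³ carbons, so it is not fully conjugated — not aromatic (cyclopentane ring).
Ring D has four sp³ carbons, so it is not fully conjugated — not aromatic (cyclohexene).
Aromatic: B. Total: 1.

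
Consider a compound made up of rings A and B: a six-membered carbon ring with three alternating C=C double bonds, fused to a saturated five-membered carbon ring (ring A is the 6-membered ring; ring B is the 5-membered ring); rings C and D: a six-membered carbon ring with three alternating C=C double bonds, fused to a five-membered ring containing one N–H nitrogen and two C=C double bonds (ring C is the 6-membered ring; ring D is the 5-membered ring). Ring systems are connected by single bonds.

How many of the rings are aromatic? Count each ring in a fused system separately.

3

Ring A is planar and fully conjugated; 3 ring double bonds give 6 π electrons. Since 6 = 4n+2 (n=1), ring A is aromatic (benzene ring).
Ring B has three sp³ carbons, so it is not fully conjugated — not aromatic (cyclopentane ring).
Rings C and D form a fused bicyclic system (with one N–H) with 9 sp² atoms and 10 π electrons from ring double bonds plus a heteroatom lone pair. 10 = 4(2)+2, so the system is aromatic and both rings count as aromatic (indole).
Aromatic: A, C, D. Total: 3.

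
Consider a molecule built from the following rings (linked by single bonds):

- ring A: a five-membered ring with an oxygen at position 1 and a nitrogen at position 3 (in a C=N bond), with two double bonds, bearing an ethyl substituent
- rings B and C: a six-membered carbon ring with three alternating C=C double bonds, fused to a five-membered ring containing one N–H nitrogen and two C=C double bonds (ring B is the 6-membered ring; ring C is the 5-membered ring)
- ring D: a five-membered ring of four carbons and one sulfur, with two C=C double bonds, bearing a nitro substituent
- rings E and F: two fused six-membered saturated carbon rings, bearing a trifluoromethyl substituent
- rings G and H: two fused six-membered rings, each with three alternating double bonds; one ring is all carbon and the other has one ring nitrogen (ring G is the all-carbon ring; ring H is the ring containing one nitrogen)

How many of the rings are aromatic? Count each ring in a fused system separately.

6

Ring A has a continuous p-orbital overlap around the ring; 2 ring double bonds (4 π electrons) plus a heteroatom lone pair (2) give 6 π electrons. That satisfies 4n+2 with n=1, so ring A is aromatic (oxazole).
Rings B and C form a fused bicyclic system (with one N–H) with 9 sp² atoms and 10 π electrons from ring double bonds plus a heteroatom lone pair. 10 = 4(2)+2, so the system is aromatic and both rings count as aromatic (indole).
Ring D is fully conjugated (every ring atom contributes a p orbital); 2 ring double bonds (4 π electrons) plus a heteroatom lone pair (2) give 6 π electrons. Since 6 = 4n+2 (n=1), ring D is aromatic (thiophene).
Ring E has only sp³ atoms, so it is not fully conjugated — not aromatic (cyclohexane ring).
Ring F has only sp³ atoms, so it is not fully conjugated — not aromatic (cyclohexane ring).
Rings G and H form a fused bicyclic system (with one nitrogen) with 10 sp² atoms and 10 π electrons from ring double bonds. 10 = 4(2)+2, so the system is aromatic and both rings count as aromatic (quinoline).
Aromatic: A, B, C, D, G, H. Total: 6.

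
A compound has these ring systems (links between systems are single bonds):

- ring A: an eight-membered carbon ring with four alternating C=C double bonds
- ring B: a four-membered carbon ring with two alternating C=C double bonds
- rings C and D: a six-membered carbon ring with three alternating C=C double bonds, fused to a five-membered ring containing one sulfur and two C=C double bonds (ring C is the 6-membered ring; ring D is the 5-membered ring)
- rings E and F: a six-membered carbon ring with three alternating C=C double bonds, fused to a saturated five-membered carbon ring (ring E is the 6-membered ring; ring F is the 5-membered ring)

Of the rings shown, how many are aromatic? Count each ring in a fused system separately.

3

Ring A has only sp² ring atoms; a planar conformation would have a fully conjugated π system of 8 electrons. But 8 = 4(2), which is 4n not 4n+2, so ring A is not aromatic (cyclooctatetraene) — cyclooctatetraene distorts into a non-planar tub to avoid antiaromaticity.
Ring B has only sp² ring atoms; a planar conformation would have a fully conjugated π system of 4 electrons. But 4 = 4(1), which is 4n not 4n+2, so ring B is not aromatic (cyclobutadiene) — cyclobutadiene is antiaromatic and distorts to a rectangle.
Rings C and D form a fused bicyclic system (with one sulfur) with 9 sp² atoms and 10 π electrons from ring double bonds plus a heteroatom lone pair. 10 = 4(2)+2, so the system is aromatic and both rings count as aromatic (benzothiophene).
Ring E is planar and fully conjugated; 3 ring double bonds give 6 π electrons. Since 6 = 4n+2 (n=1), ring E is aromatic (benzene ring).
Ring F has three sp³ carbons, so it is not fully conjugated — not aromatic (cyclopentane ring).
Aromatic: C, D, E. Total: 3.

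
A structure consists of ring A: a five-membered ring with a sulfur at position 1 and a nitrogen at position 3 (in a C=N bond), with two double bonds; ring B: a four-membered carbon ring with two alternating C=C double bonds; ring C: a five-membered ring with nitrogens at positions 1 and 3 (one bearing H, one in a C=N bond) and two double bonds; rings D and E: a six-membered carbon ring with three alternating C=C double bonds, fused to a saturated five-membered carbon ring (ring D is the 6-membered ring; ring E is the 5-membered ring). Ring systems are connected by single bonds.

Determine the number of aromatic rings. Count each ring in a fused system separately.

Ring A is planar and fully conjugated; 2 ring double bonds (4 π electrons) plus a heteroatom lone pair (2) give 6 π electrons. 6 = 4(1)+2, so ring A is aromatic (thiazole).
Ring B has only sp² ring atoms; a planar conformation would have a fully conjugated π system of 4 electrons. But 4 = 4(1), which is 4n not 4n+2, so ring B is not aromatic (cyclobutadiene) — cyclobutadiene is antiaromatic and distorts to a rectangle.
Ring C is planar and fully conjugated; 2 ring double bonds (4 π electrons) plus a heteroatom lone pair (2) give 6 π electrons. That satisfies 4n+2 with n=1, so ring C is aromatic (imidazole).
Ring D is fully conjugated (every ring atom contributes a p orbital); 3 ring double bonds give 6 π electrons. 6 = 4(1)+2, so ring D is aromatic (benzene ring).
Ring E has three sp³ carbons, so it is not fully conjugated — not aromatic (cyclopentane ring).
Aromatic: A, C, D. Total: 3.

3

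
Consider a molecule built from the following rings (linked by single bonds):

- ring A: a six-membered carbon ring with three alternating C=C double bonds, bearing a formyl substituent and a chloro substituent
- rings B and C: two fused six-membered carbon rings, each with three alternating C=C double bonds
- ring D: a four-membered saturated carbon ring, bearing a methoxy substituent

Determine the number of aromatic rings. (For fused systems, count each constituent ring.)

3

Ring A has a continuous p-orbital overlap around the ring; 3 ring double bonds give 6 π electrons. 6 = 4(1)+2, so ring A is aromatic (benzene).
Rings B and C form a fused bicyclic system with 10 sp² atoms and 10 π electrons from ring double bonds. 10 = 4(2)+2, so the system is aromatic and both rings count as aromatic (naphthalene).
Ring D has only sp³ atoms, so it is not fully conjugated — not aromatic (cyclobutane).
Aromatic: A, B, C. Total: 3.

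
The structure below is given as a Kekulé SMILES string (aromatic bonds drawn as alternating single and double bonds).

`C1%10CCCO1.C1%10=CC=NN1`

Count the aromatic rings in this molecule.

1

The SMILES encodes a five-membered saturated ring of four carbons and one oxygen; a five-membered ring with two adjacent nitrogens (one bearing H, one in a double bond) and two double bonds.
The 5-membered ring with one oxygen has only sp³ atoms, so it is not fully conjugated — not aromatic (tetrahydrofuran).
The 5-membered ring with two adjacent nitrogens (one N–H, one =N–) has a continuous p-orbital overlap around the ring; 2 ring double bonds (4 π electrons) plus a heteroatom lone pair (2) give 6 π electrons. That satisfies 4n+2 with n=1, so it is aromatic (pyrazole).
1 of the 2 rings is aromatic. Total: 1.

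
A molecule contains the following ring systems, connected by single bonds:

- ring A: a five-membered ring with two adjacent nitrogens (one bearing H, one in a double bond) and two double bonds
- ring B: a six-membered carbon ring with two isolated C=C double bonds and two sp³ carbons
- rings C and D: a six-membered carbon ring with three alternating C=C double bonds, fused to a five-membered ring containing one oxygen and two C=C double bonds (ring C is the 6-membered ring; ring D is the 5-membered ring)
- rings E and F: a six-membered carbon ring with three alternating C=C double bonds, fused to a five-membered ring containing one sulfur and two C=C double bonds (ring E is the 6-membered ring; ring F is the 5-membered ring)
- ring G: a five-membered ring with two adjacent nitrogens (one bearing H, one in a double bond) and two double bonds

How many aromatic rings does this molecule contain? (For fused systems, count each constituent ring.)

Ring A has a continuous p-orbital overlap around the ring; 2 ring double bonds (4 π electrons) plus a heteroatom lone pair (2) give 6 π electrons. Since 6 = 4n+2 (n=1), ring A is aromatic (pyrazole).
Ring B has two sp³ carbons, so it is not fully conjugated — not aromatic (1,4-cyclohexadiene).
Rings C and D form a fused bicyclic system (with one oxygen) with 9 sp² atoms and 10 π electrons from ring double bonds plus a heteroatom lone pair. 10 = 4(2)+2, so the system is aromatic and both rings count as aromatic (benzofuran).
Rings E and F form a fused bicyclic system (with one sulfur) with 9 sp² atoms and 10 π electrons from ring double bonds plus a heteroatom lone pair. 10 = 4(2)+2, so the system is aromatic and both rings count as aromatic (benzothiophene).
Ring G is planar and fully conjugated; 2 ring double bonds (4 π electrons) plus a heteroatom lone pair (2) give 6 π electrons. That satisfies 4n+2 with n=1, so ring G is aromatic (pyrazole).
Aromatic: A, C, D, E, F, G. Total: 6.

6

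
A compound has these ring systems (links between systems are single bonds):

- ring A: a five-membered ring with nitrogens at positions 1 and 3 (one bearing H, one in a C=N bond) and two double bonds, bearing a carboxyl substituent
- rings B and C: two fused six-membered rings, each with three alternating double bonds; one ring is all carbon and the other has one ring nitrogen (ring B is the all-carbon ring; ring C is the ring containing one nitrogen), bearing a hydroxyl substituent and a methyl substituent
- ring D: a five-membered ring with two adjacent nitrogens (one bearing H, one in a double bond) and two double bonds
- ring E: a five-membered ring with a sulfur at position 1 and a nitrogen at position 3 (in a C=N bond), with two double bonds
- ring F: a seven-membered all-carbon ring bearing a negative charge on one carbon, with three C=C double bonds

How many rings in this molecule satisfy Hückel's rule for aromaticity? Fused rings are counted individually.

Ring A is planar and fully conjugated; 2 ring double bonds (4 π electrons) plus a heteroatom lone pair (2) give 6 π electrons. 6 = 4(1)+2, so ring A is aromatic (imidazole).
Rings B and C form a fused bicyclic system (with one nitrogen) with 10 sp² atoms and 10 π electrons from ring double bonds. 10 = 4(2)+2, so the system is aromatic and both rings count as aromatic (quinoline).
Ring D has a continuous p-orbital overlap around the ring; 2 ring double bonds (4 π electrons) plus a heteroatom lone pair (2) give 6 π electrons. 6 = 4(1)+2, so ring D is aromatic (pyrazole).
Ring E is planar and fully conjugated; 2 ring double bonds (4 π electrons) plus a heteroatom lone pair (2) give 6 π electrons. 6 = 4(1)+2, so ring E is aromatic (thiazole).
Ring F has only sp² ring atoms; a planar conformation would have a fully conjugated π system of 8 electrons. But 8 = 4(2), which is 4n not 4n+2, so ring F is not aromatic (cycloheptatrienyl anion).
Aromatic: A, B, C, D, E. Total: 5.

5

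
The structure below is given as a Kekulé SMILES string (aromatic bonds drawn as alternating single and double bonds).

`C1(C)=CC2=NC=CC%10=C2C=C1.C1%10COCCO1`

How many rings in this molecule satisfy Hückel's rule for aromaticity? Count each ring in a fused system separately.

The SMILES encodes two fused six-membered rings, each with three alternating double bonds; one ring is all carbon and the other has one ring nitrogen; a six-membered saturated ring with oxygens at positions 1 and 4.
The fused 6/6-membered bicyclic (with one nitrogen) is a single π system with 10 sp² atoms and 10 π electrons from ring double bonds. 10 = 4(2)+2, so the system is aromatic and both rings count as aromatic (quinoline).
The 6-membered ring with two oxygens (1,4) has only sp³ atoms, so it is not fully conjugated — not aromatic (1,4-dioxane).
2 of the 3 rings are aromatic. Total: 2.

2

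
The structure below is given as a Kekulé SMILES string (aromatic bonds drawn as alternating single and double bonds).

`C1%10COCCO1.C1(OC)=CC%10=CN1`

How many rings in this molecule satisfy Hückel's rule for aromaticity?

1

The SMILES encodes a six-membered saturated ring with oxygens at positions 1 and 4; a five-membered ring of four carbons and one nitrogen bearing a hydrogen, with two C=C double bonds.
The 6-membered ring with two oxygens (1,4) has only sp³ atoms, so it is not fully conjugated — not aromatic (1,4-dioxane).
The 5-membered ring with one N–H has a continuous p-orbital overlap around the ring; 2 ring double bonds (4 π electrons) plus a heteroatom lone pair (2) give 6 π electrons. That satisfies 4n+2 with n=1, so it is aromatic (pyrrole).
1 of the 2 rings is aromatic. Total: 1.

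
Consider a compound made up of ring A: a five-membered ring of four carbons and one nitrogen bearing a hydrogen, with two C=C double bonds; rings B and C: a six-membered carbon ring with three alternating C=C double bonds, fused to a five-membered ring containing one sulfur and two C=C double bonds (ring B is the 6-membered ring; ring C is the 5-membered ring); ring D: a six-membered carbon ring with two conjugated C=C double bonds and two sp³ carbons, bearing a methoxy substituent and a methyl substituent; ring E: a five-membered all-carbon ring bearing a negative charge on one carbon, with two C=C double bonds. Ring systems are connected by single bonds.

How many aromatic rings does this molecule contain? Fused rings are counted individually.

4

Ring A has a continuous p-orbital overlap around the ring; 2 ring double bonds (4 π electrons) plus a heteroatom lone pair (2) give 6 π electrons. That satisfies 4n+2 with n=1, so ring A is aromatic (pyrrole).
Rings B and C form a fused bicyclic system (with one sulfur) with 9 sp² atoms and 10 π electrons from ring double bonds plus a heteroatom lone pair. 10 = 4(2)+2, so the system is aromatic and both rings count as aromatic (benzothiophene).
Ring D has two sp³ carbons, so it is not fully conjugated — not aromatic (1,3-cyclohexadiene).
Ring E has a continuous p-orbital overlap around the ring; 2 ring double bonds (4 π electrons) plus the carbanion lone pair (2) give 6 π electrons. Since 6 = 4n+2 (n=1), ring E is aromatic (cyclopentadienyl anion).
Aromatic: A, B, C, E. Total: 4.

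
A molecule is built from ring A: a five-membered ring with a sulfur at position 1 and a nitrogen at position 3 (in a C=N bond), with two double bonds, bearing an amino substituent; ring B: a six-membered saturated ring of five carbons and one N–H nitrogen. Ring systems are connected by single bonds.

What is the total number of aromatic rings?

1

Ring A has a continuous p-orbital overlap around the ring; 2 ring double bonds (4 π electrons) plus a heteroatom lone pair (2) give 6 π electrons. 6 = 4(1)+2, so ring A is aromatic (thiazole).
Ring B has only sp³ atoms, so it is not fully conjugated — not aromatic (piperidine).
Aromatic: A. Total: 1.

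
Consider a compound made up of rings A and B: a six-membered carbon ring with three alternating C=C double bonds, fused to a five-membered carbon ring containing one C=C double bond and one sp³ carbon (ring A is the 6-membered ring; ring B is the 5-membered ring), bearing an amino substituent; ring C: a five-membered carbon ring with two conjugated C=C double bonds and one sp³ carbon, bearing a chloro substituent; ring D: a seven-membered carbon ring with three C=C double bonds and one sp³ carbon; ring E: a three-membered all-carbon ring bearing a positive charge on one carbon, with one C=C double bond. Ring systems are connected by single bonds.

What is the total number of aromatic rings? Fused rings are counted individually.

2

Ring A has a continuous p-orbital overlap around the ring; 3 ring double bonds give 6 π electrons. Since 6 = 4n+2 (n=1), ring A is aromatic (benzene ring).
Ring B has one sp³ carbon, so it is not fully conjugated — not aromatic (cyclopentene ring).
Ring C has one sp³ carbon, so it is not fully conjugated — not aromatic (cyclopentadiene).
Ring D has one sp³ carbon, so it is not fully conjugated — not aromatic (cycloheptatriene).
Ring E is fully conjugated (every ring atom contributes a p orbital); 1 ring double bond (2 π electrons) plus the carbocation's empty p orbital (0, but keeps the ring conjugated) give 2 π electrons. That satisfies 4n+2 with n=0, so ring E is aromatic (cyclopropenyl cation).
Aromatic: A, E. Total: 2.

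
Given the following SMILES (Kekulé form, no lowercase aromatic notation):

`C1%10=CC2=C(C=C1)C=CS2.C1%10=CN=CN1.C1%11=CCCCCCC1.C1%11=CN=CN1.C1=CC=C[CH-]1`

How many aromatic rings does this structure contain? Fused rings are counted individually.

The SMILES encodes a six-membered carbon ring with three alternating C=C double bonds, fused to a five-membered ring containing one sulfur and two C=C double bonds; a five-membered ring with nitrogens at positions 1 and 3 (one bearing H, one in a C=N bond) and two double bonds; an eight-membered carbon ring with one C=C double bond; a five-membered ring with nitrogens at positions 1 and 3 (one bearing H, one in a C=N bond) and two double bonds; a five-membered all-carbon ring bearing a negative charge on one carbon, with two C=C double bonds.
The fused 6/5-membered bicyclic (with one sulfur) is a single π system with 9 sp² atoms and 10 π electrons from ring double bonds plus a heteroatom lone pair. 10 = 4(2)+2, so the system is aromatic and both rings count as aromatic (benzothiophene).
The 5-membered ring with two nitrogens (one N–H, one =N–) is planar and fully conjugated; 2 ring double bonds (4 π electrons) plus a heteroatom lone pair (2) give 6 π electrons. 6 = 4(1)+2, so it is aromatic (imidazole).
The 8-membered ring has six sp³ carbons, so it is not fully conjugated — not aromatic (cyclooctene).
The second 5-membered ring with two nitrogens (one N–H, one =N–) has a continuous p-orbital overlap around the ring; 2 ring double bonds (4 π electrons) plus a heteroatom lone pair (2) give 6 π electrons. Since 6 = 4n+2 (n=1), it is aromatic (imidazole).
The 5-membered ring is fully conjugated (every ring atom contributes a p orbital); 2 ring double bonds (4 π electrons) plus the carbanion lone pair (2) give 6 π electrons. 6 = 4(1)+2, so it is aromatic (cyclopentadienyl anion).
5 of the 6 rings are aromatic. Total: 5.

5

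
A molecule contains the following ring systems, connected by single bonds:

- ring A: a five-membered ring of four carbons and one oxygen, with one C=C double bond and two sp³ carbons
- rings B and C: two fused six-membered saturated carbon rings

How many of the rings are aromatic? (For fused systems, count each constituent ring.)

Ring A has two sp³ carbons, so it is not fully conjugated — not aromatic (2,3-dihydrofuran).
Ring B has only sp³ atoms, so it is not fully conjugated — not aromatic (cyclohexane ring).
Ring C has only sp³ atoms, so it is not fully conjugated — not aromatic (cyclohexane ring).
No ring is aromatic. Total: 0.

0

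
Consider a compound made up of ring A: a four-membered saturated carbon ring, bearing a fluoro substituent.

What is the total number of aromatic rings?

0

Ring A has only sp³ atoms, so it is not fully conjugated — not aromatic (cyclobutane).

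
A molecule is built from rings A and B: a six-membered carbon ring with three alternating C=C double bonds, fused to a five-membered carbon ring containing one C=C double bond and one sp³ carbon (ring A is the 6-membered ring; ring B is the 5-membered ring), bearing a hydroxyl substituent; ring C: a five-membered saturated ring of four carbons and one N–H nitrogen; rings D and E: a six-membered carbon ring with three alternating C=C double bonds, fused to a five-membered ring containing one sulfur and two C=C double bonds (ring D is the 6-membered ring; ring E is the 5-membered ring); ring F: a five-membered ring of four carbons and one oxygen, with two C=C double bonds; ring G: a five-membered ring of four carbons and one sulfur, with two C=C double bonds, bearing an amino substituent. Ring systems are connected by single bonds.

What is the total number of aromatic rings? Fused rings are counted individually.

5

Ring A is planar and fully conjugated; 3 ring double bonds give 6 π electrons. Since 6 = 4n+2 (n=1), ring A is aromatic (benzene ring).
Ring B has one sp³ carbon, so it is not fully conjugated — not aromatic (cyclopentene ring).
Ring C has only sp³ atoms, so it is not fully conjugated — not aromatic (pyrrolidine).
Rings D and E form a fused bicyclic system (with one sulfur) with 9 sp² atoms and 10 π electrons from ring double bonds plus a heteroatom lone pair. 10 = 4(2)+2, so the system is aromatic and both rings count as aromatic (benzothiophene).
Ring F has a continuous p-orbital overlap around the ring; 2 ring double bonds (4 π electrons) plus a heteroatom lone pair (2) give 6 π electrons. That satisfies 4n+2 with n=1, so ring F is aromatic (furan).
Ring G is fully conjugated (every ring atom contributes a p orbital); 2 ring double bonds (4 π electrons) plus a heteroatom lone pair (2) give 6 π electrons. Since 6 = 4n+2 (n=1), ring G is aromatic (thiophene).
Aromatic: A, D, E, F, G. Total: 5.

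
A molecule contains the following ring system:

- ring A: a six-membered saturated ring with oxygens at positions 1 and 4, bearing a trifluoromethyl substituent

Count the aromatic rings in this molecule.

Ring A has only sp³ atoms, so it is not fully conjugated — not aromatic (1,4-dioxane).

0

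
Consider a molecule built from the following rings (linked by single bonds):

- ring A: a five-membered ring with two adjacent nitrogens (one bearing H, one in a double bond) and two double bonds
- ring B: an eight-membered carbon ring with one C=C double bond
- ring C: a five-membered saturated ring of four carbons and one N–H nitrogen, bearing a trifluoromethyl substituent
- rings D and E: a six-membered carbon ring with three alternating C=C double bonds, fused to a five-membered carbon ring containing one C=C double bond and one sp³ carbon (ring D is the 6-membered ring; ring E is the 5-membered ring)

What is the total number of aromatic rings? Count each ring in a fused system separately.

Ring A is fully conjugated (every ring atom contributes a p orbital); 2 ring double bonds (4 π electrons) plus a heteroatom lone pair (2) give 6 π electrons. 6 = 4(1)+2, so ring A is aromatic (pyrazole).
Ring B has six sp³ carbons, so it is not fully conjugated — not aromatic (cyclooctene).
Ring C has only sp³ atoms, so it is not fully conjugated — not aromatic (pyrrolidine).
Ring D has a continuous p-orbital overlap around the ring; 3 ring double bonds give 6 π electrons. Since 6 = 4n+2 (n=1), ring D is aromatic (benzene ring).
Ring E has one sp³ carbon, so it is not fully conjugated — not aromatic (cyclopentene ring).
Aromatic: A, D. Total: 2.

2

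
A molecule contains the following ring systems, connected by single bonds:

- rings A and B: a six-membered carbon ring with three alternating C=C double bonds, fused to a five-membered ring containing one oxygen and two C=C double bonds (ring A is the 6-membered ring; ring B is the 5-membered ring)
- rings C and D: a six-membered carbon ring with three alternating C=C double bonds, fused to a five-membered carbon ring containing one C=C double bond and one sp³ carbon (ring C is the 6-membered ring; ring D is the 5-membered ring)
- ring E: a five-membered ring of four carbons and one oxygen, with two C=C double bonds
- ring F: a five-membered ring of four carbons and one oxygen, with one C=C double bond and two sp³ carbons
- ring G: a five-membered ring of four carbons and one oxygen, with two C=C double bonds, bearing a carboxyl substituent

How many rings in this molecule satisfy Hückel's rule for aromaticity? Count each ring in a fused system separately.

5

Rings A and B form a fused bicyclic system (with one oxygen) with 9 sp² atoms and 10 π electrons from ring double bonds plus a heteroatom lone pair. 10 = 4(2)+2, so the system is aromatic and both rings count as aromatic (benzofuran).
Ring C has a continuous p-orbital overlap around the ring; 3 ring double bonds give 6 π electrons. That satisfies 4n+2 with n=1, so ring C is aromatic (benzene ring).
Ring D has one sp³ carbon, so it is not fully conjugated — not aromatic (cyclopentene ring).
Ring E has a continuous p-orbital overlap around the ring; 2 ring double bonds (4 π electrons) plus a heteroatom lone pair (2) give 6 π electrons. 6 = 4(1)+2, so ring E is aromatic (furan).
Ring F has two sp³ carbons, so it is not fully conjugated — not aromatic (2,3-dihydrofuran).
Ring G is planar and fully conjugated; 2 ring double bonds (4 π electrons) plus a heteroatom lone pair (2) give 6 π electrons. Since 6 = 4n+2 (n=1), ring G is aromatic (furan).
Aromatic: A, B, C, E, G. Total: 5.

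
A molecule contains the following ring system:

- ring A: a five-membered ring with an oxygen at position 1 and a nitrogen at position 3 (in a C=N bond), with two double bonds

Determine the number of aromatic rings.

Ring A is fully conjugated (every ring atom contributes a p orbital); 2 ring double bonds (4 π electrons) plus a heteroatom lone pair (2) give 6 π electrons. 6 = 4(1)+2, so ring A is aromatic (oxazole).

1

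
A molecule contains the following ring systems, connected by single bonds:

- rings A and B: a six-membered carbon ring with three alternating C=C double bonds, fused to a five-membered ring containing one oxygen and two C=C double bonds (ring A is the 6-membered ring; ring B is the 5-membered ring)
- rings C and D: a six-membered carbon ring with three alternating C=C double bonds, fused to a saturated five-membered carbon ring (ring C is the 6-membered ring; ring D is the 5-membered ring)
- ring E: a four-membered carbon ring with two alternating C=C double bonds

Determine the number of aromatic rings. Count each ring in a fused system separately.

3

Rings A and B form a fused bicyclic system (with one oxygen) with 9 sp² atoms and 10 π electrons from ring double bonds plus a heteroatom lone pair. 10 = 4(2)+2, so the system is aromatic and both rings count as aromatic (benzofuran).
Ring C has a continuous p-orbital overlap around the ring; 3 ring double bonds give 6 π electrons. 6 = 4(1)+2, so ring C is aromatic (benzene ring).
Ring D has three sp³ carbons, so it is not fully conjugated — not aromatic (cyclopentane ring).
Ring E has only sp² ring atoms; a planar conformation would have a fully conjugated π system of 4 electrons. But 4 = 4(1), which is 4n not 4n+2, so ring E is not aromatic (cyclobutadiene) — cyclobutadiene is antiaromatic and distorts to a rectangle.
Aromatic: A, B, C. Total: 3.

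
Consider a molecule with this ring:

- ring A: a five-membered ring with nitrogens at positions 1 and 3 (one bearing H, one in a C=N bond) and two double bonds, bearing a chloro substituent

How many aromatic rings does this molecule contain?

Ring A is planar and fully conjugated; 2 ring double bonds (4 π electrons) plus a heteroatom lone pair (2) give 6 π electrons. That satisfies 4n+2 with n=1, so ring A is aromatic (imidazole).

1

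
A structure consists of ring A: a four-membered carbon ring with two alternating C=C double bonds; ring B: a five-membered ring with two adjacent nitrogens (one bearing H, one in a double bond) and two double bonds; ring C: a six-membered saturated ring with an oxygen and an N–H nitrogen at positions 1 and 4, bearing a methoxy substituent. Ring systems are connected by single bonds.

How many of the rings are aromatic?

Ring A has only sp² ring atoms; a planar conformation would have a fully conjugated π system of 4 electrons. But 4 = 4(1), which is 4n not 4n+2, so ring A is not aromatic (cyclobutadiene) — cyclobutadiene is antiaromatic and distorts to a rectangle.
Ring B is planar and fully conjugated; 2 ring double bonds (4 π electrons) plus a heteroatom lone pair (2) give 6 π electrons. That satisfies 4n+2 with n=1, so ring B is aromatic (pyrazole).
Ring C has only sp³ atoms, so it is not fully conjugated — not aromatic (morpholine).
Aromatic: B. Total: 1.

1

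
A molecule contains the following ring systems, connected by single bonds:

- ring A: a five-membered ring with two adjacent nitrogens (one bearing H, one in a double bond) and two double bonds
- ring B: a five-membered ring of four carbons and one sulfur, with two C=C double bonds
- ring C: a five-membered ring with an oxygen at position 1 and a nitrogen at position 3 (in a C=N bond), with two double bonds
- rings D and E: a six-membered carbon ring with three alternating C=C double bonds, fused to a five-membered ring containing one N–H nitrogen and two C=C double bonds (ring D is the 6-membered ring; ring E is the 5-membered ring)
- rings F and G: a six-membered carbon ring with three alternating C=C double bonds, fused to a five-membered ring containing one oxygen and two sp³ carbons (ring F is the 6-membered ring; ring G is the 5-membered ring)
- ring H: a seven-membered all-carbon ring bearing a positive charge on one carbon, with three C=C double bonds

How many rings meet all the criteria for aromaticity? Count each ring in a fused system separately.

7

Ring A is planar and fully conjugated; 2 ring double bonds (4 π electrons) plus a heteroatom lone pair (2) give 6 π electrons. 6 = 4(1)+2, so ring A is aromatic (pyrazole).
Ring B has a continuous p-orbital overlap around the ring; 2 ring double bonds (4 π electrons) plus a heteroatom lone pair (2) give 6 π electrons. That satisfies 4n+2 with n=1, so ring B is aromatic (thiophene).
Ring C is fully conjugated (every ring atom contributes a p orbital); 2 ring double bonds (4 π electrons) plus a heteroatom lone pair (2) give 6 π electrons. That satisfies 4n+2 with n=1, so ring C is aromatic (oxazole).
Rings D and E form a fused bicyclic system (with one N–H) with 9 sp² atoms and 10 π electrons from ring double bonds plus a heteroatom lone pair. 10 = 4(2)+2, so the system is aromatic and both rings count as aromatic (indole).
Ring F is planar and fully conjugated; 3 ring double bonds give 6 π electrons. That satisfies 4n+2 with n=1, so ring F is aromatic (benzene ring).
Ring G has two sp³ carbons, so it is not fully conjugated — not aromatic (oxolane ring).
Ring H is fully conjugated (every ring atom contributes a p orbital); 3 ring double bonds (6 π electrons) plus the carbocation's empty p orbital (0, but keeps the ring conjugated) give 6 π electrons. 6 = 4(1)+2, so ring H is aromatic (tropylium cation).
Aromatic: A, B, C, D, E, F, H. Total: 7.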